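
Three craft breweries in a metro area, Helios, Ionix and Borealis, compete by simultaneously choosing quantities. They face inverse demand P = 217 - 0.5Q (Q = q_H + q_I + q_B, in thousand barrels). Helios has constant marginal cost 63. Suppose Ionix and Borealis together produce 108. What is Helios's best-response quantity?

With rivals' combined output fixed at 108, Helios's profit is π_H = (217 - (1/2)·108 - (1/2)q_H)q_H - (63q_H) = (163 - (1/2)q_H)q_H - (63q_H).
∂π_H/∂q_H = 100 - q_H = 0, so q_H = 100.

100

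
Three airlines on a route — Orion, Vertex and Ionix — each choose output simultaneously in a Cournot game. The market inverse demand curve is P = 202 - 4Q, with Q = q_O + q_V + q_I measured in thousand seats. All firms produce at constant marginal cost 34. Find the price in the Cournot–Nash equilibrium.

76

Each firm earns π_i = (202 - 4Q)q_i - 34q_i.
Setting ∂π_i/∂q_i = 0 with rivals' quantities fixed: 168 - 8q_i - 4·Σ_{j≠i} q_j = 0.
By symmetry each firm produces the same amount; substituting Σ_{j≠i} q_j = 2q_i yields q_i = 168/16 = 21/2.
Total output Q = 63/2, so price P = 202 - 4·(63/2) = 76.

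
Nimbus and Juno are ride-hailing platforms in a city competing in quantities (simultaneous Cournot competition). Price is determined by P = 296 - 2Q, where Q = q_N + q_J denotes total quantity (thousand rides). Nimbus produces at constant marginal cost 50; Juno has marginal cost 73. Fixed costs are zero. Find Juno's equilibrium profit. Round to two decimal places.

Nimbus's profit: π_N = (296 - 2Q)q_N - (50q_N). Setting ∂π_N/∂q_N = 0: 246 - 4q_N - 2(q_J) = 0.
Juno's first-order condition: 223 - 4q_J - 2(q_N) = 0.
Best responses: q_N = (246 - 2q_J)/4, q_J = (223 - 2q_N)/4.
Solving the pair: q_N = 269/6, q_J = 100/3.
Price P = 296 - 2·(469/6) = 419/3.
Juno's profit: (419/3 - 73)·(100/3) = 2222.2222.

2222.22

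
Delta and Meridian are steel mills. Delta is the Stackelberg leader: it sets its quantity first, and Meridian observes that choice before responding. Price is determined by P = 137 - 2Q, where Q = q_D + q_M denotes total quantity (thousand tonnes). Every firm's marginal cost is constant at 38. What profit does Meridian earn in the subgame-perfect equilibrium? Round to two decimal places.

306.28

The follower Meridian best-responds to any q_D: π_M = (137 - 2Q)q_M - 38q_M.
Setting the follower's marginal profit to zero, 99 - 2q_D - 4q_M = 0, i.e. q_M = (99 - 2q_D)/4.
Delta substitutes q_M(q_D) into its own profit: π_D = q_D(137 - 2q_D - (99 - 2q_D)/2) - 38q_D = (175/2 - q_D)q_D - 38q_D.
Leader FOC: 99/2 - 2q_D = 0, so q_D = 99/4.
Then q_M = (99 - 2·(99/4))/4 = 99/8.
Price P = 137 - 2·(297/8) = 251/4.
Meridian's profit: (251/4 - 38)·(99/8) = 306.2813.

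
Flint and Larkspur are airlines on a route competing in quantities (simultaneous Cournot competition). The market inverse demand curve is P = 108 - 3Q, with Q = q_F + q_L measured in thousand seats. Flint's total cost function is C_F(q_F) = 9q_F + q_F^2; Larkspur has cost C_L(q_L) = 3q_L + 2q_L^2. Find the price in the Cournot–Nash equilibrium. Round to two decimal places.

Flint's profit: π_F = (108 - 3Q)q_F - (9q_F + q_F²). Setting ∂π_F/∂q_F = 0: 99 - 8q_F - 3(q_L) = 0.
Larkspur's profit: π_L = (108 - 3Q)q_L - (3q_L + 2q_L²). Setting ∂π_L/∂q_L = 0: 105 - 10q_L - 3(q_F) = 0.
Best responses: q_F = (99 - 3q_L)/8, q_L = (105 - 3q_F)/10.
Substituting one into the other gives q_F = 675/71 and q_L = 543/71.
Total output Q = 1218/71, so price P = 108 - 3·(1218/71) = 56.5352.

56.54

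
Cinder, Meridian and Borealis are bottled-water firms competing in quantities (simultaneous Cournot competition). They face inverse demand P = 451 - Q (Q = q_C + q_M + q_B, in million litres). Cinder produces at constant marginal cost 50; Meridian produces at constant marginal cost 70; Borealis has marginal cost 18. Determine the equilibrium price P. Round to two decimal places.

Cinder's profit: π_C = (451 - Q)q_C - (50q_C). Setting ∂π_C/∂q_C = 0: 401 - 2q_C - (q_M + q_B) = 0.
Meridian's profit: π_M = (451 - Q)q_M - (70q_M). Setting ∂π_M/∂q_M = 0: 381 - 2q_M - (q_C + q_B) = 0.
Borealis's first-order condition: 433 - 2q_B - (q_C + q_M) = 0.
Adding the 3 first-order conditions: 1215 − 4Q = 0, so Q = 1215/4.
Back-substituting: q_C = (401 − 1215/4) = 389/4, q_M = (381 − 1215/4) = 309/4, q_B = (433 − 1215/4) = 517/4.
Total output Q = 1215/4, so price P = 451 - 1215/4 = 589/4.

147.25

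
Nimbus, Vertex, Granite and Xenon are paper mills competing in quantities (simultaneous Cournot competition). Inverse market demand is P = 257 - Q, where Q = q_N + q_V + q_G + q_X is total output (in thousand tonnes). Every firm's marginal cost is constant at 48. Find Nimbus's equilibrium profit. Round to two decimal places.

A representative firm's profit is π_i = q_i(257 - Q) - 48q_i.
Setting ∂π_i/∂q_i = 0 with rivals' quantities fixed: 209 - 2q_i - Σ_{j≠i} q_j = 0.
By symmetry each firm produces the same amount; substituting Σ_{j≠i} q_j = 3q_i yields q_i = 209/5.
Price P = 257 - 836/5 = 449/5.
Nimbus's profit: (449/5 - 48)·(209/5) = 1747.2400.

1747.24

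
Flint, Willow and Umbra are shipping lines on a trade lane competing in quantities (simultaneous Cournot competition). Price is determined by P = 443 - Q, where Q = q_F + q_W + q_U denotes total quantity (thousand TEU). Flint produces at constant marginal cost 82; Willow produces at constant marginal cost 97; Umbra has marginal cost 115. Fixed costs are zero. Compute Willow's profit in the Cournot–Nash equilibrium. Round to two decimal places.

Flint's profit: π_F = (443 - Q)q_F - (82q_F). Setting ∂π_F/∂q_F = 0: 361 - 2q_F - (q_W + q_U) = 0.
Willow's profit: π_W = (443 - Q)q_W - (97q_W). Setting ∂π_W/∂q_W = 0: 346 - 2q_W - (q_F + q_U) = 0.
Umbra's profit: π_U = (443 - Q)q_U - (115q_U). Setting ∂π_U/∂q_U = 0: 328 - 2q_U - (q_F + q_W) = 0.
Adding the 3 first-order conditions: 1035 − 4Q = 0, so Q = 1035/4.
Back-substituting: q_F = (361 − 1035/4) = 409/4, q_W = (346 − 1035/4) = 349/4, q_U = (328 − 1035/4) = 277/4.
Price P = 443 - 1035/4 = 737/4.
Willow's profit: (737/4 - 97)·(349/4) = 7612.5625.

7612.56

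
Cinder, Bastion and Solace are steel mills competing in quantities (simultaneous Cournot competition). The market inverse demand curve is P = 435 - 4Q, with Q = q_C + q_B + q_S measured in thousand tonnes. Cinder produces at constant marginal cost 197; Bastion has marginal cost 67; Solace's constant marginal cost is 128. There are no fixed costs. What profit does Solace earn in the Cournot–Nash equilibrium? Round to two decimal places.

Cinder's profit: π_C = (435 - 4Q)q_C - (197q_C). Setting ∂π_C/∂q_C = 0: 238 - 8q_C - 4(q_B + q_S) = 0.
Bastion's profit: π_B = (435 - 4Q)q_B - (67q_B). Setting ∂π_B/∂q_B = 0: 368 - 8q_B - 4(q_C + q_S) = 0.
Solace's profit: π_S = (435 - 4Q)q_S - (128q_S). Setting ∂π_S/∂q_S = 0: 307 - 8q_S - 4(q_C + q_B) = 0.
Summing all 3 equations gives 913 − 16Q = 0, hence Q = 913/16.
Back-substituting: q_C = (238 − 913/4)/4 = 39/16, q_B = (368 − 913/4)/4 = 559/16, q_S = (307 − 913/4)/4 = 315/16.
Price P = 435 - 4·(913/16) = 827/4.
Solace's profit: (827/4 - 128)·(315/16) = 1550.3906.

1550.39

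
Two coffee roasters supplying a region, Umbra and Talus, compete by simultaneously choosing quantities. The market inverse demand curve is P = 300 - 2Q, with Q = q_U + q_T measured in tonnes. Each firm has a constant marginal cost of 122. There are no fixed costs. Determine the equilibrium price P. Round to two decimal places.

181.33

A representative firm's profit is π_i = q_i(300 - 2Q) - 122q_i.
First-order condition (treating rivals' output as given): 178 - 4q_i - 2q_j = 0.
By symmetry each firm produces the same amount; substituting q_j = q_i yields q_i = 178/6 = 89/3.
Total output Q = 178/3, so price P = 300 - 2·(178/3) = 544/3.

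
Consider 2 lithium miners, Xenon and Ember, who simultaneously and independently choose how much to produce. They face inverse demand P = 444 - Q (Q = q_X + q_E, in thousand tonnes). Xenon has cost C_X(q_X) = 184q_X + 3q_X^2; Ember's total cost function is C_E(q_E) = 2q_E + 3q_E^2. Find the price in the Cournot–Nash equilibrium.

366

Xenon's profit: π_X = (444 - Q)q_X - (184q_X + 3q_X²). Setting ∂π_X/∂q_X = 0: 260 - 8q_X - (q_E) = 0.
Ember's first-order condition: 442 - 8q_E - (q_X) = 0.
Rearranging gives the reaction functions q_X = (260 - q_E)/8 and q_E = (442 - q_X)/8.
Solving the pair: q_X = 26, q_E = 52.
Total output Q = 78, so price P = 444 - 78 = 366.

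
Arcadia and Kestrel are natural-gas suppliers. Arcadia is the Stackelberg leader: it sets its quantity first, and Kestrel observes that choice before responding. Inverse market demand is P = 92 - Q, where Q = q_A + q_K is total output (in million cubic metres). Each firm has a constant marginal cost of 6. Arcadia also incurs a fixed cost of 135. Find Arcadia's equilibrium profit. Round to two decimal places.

Solve by backward induction. Given q_A, the follower Kestrel maximises π_K = (92 - q_A - q_K)q_K - 6q_K.
Setting the follower's marginal profit to zero, 86 - q_A - 2q_K = 0, i.e. q_K = (86 - q_A)/2.
The leader anticipates this reaction. Substituting into P = 92 - Q gives P = 49 - (1/2)q_A, so π_A = (49 - (1/2)q_A)q_A - 6q_A.
The leader's first-order condition 43 - q_A = 0 yields q_A = 43.
Then q_K = (86 - 43)/2 = 43/2.
Price P = 92 - 129/2 = 55/2.
Arcadia's profit: (55/2 - 6)·43 - 135 = 1579/2.

789.50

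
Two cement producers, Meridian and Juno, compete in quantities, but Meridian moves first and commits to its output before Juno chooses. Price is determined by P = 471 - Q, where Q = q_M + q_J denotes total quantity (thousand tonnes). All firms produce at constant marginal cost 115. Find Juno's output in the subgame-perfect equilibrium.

89

Solve by backward induction. Given q_M, the follower Juno maximises π_J = (471 - q_M - q_J)q_J - 115q_J.
Setting the follower's marginal profit to zero, 356 - q_M - 2q_J = 0, i.e. q_J = (356 - q_M)/2.
Meridian substitutes q_J(q_M) into its own profit: π_M = q_M(471 - q_M - (356 - q_M)/2) - 115q_M = (293 - (1/2)q_M)q_M - 115q_M.
The leader's first-order condition 178 - q_M = 0 yields q_M = 178.
Then q_J = (356 - 178)/2 = 89.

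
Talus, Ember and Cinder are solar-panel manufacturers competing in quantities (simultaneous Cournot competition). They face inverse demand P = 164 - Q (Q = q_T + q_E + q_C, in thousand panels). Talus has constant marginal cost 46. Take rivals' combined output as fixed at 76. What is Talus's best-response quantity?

21

With rivals' combined output fixed at 76, Talus's profit is π_T = (164 - 76 - q_T)q_T - (46q_T) = (88 - q_T)q_T - (46q_T).
∂π_T/∂q_T = 42 - 2q_T = 0, so q_T = 21.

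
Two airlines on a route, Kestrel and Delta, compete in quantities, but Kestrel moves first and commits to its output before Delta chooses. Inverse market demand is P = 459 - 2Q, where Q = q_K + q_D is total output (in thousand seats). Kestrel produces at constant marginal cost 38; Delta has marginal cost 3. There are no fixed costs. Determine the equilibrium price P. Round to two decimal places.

The follower Delta best-responds to any q_K: π_D = (459 - 2Q)q_D - 3q_D.
∂π_D/∂q_D = 456 - 2q_K - 4q_D = 0 gives the reaction function q_D = (456 - 2q_K)/4.
Kestrel substitutes q_D(q_K) into its own profit: π_K = q_K(459 - 2q_K - (456 - 2q_K)/2) - 38q_K = (231 - q_K)q_K - 38q_K.
Leader FOC: 193 - 2q_K = 0, so q_K = 193/2.
Then q_D = (456 - 2·(193/2))/4 = 263/4.
Total output Q = 649/4, so price P = 459 - 2·(649/4) = 269/2.

134.50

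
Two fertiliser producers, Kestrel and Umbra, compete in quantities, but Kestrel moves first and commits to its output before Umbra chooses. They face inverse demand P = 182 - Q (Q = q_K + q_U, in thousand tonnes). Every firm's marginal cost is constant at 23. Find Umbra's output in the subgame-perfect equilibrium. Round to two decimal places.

39.75

The follower Umbra best-responds to any q_K: π_U = (182 - Q)q_U - 23q_U.
Follower FOC: 159 - q_K - 2q_U = 0, so q_U(q_K) = (159 - q_K)/2.
Kestrel substitutes q_U(q_K) into its own profit: π_K = q_K(182 - q_K - (159 - q_K)/2) - 23q_K = (205/2 - (1/2)q_K)q_K - 23q_K.
The leader's first-order condition 159/2 - q_K = 0 yields q_K = 159/2.
Then q_U = (159 - 159/2)/2 = 159/4.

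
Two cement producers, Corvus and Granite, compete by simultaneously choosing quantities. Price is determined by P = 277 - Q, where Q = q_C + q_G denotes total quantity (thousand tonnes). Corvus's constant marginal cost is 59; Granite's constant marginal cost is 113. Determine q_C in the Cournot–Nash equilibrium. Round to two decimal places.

90.67

Corvus's profit: π_C = (277 - Q)q_C - (59q_C). Setting ∂π_C/∂q_C = 0: 218 - 2q_C - (q_G) = 0.
Granite's profit: π_G = (277 - Q)q_G - (113q_G). Setting ∂π_G/∂q_G = 0: 164 - 2q_G - (q_C) = 0.
Best responses: q_C = (218 - q_G)/2, q_G = (164 - q_C)/2.
Solving the pair: q_C = 272/3, q_G = 110/3.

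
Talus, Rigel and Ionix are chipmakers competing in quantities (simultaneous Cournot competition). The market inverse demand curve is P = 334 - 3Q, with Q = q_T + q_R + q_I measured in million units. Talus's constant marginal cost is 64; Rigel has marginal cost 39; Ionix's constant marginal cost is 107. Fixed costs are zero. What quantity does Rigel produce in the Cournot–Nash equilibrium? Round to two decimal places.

32.33

Talus's profit: π_T = (334 - 3Q)q_T - (64q_T). Setting ∂π_T/∂q_T = 0: 270 - 6q_T - 3(q_R + q_I) = 0.
Rigel's profit: π_R = (334 - 3Q)q_R - (39q_R). Setting ∂π_R/∂q_R = 0: 295 - 6q_R - 3(q_T + q_I) = 0.
Ionix's profit: π_I = (334 - 3Q)q_I - (107q_I). Setting ∂π_I/∂q_I = 0: 227 - 6q_I - 3(q_T + q_R) = 0.
Adding the 3 conditions: 792 − 6Q − 6Q = 0, i.e. Q = 66.
Back-substituting: q_T = (270 − 198)/3 = 24, q_R = (295 − 198)/3 = 97/3, q_I = (227 − 198)/3 = 29/3.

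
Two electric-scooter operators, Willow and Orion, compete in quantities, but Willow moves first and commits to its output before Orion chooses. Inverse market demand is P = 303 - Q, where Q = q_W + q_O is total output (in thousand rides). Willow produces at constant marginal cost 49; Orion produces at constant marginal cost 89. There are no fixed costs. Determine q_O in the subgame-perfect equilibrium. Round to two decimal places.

33.50

Solve by backward induction. Given q_W, the follower Orion maximises π_O = (303 - q_W - q_O)q_O - 89q_O.
Setting the follower's marginal profit to zero, 214 - q_W - 2q_O = 0, i.e. q_O = (214 - q_W)/2.
Willow substitutes q_O(q_W) into its own profit: π_W = q_W(303 - q_W - (214 - q_W)/2) - 49q_W = (196 - (1/2)q_W)q_W - 49q_W.
Leader FOC: 147 - q_W = 0, so q_W = 147.
Then q_O = (214 - 147)/2 = 67/2.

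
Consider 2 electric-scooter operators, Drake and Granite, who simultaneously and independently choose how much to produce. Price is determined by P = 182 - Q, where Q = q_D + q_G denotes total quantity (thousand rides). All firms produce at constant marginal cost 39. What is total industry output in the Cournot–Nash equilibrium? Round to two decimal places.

A representative firm's profit is π_i = q_i(182 - Q) - 39q_i.
First-order condition (treating rivals' output as given): 143 - 2q_i - q_j = 0.
By symmetry each firm produces the same amount; substituting q_j = q_i yields q_i = 143/3.
Total output Q = 143/3 + 143/3 = 286/3.

95.33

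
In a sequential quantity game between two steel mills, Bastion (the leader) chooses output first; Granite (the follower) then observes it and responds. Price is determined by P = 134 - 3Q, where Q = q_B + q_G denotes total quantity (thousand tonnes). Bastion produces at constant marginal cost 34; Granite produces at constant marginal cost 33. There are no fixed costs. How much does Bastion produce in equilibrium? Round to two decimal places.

16.50

Solve by backward induction. Given q_B, the follower Granite maximises π_G = (134 - 3q_B - 3q_G)q_G - 33q_G.
Follower FOC: 101 - 3q_B - 6q_G = 0, so q_G(q_B) = (101 - 3q_B)/6.
Bastion substitutes q_G(q_B) into its own profit: π_B = q_B(134 - 3q_B - (101 - 3q_B)/2) - 34q_B = (167/2 - (3/2)q_B)q_B - 34q_B.
Leader FOC: 99/2 - 3q_B = 0, so q_B = 33/2.
Then q_G = (101 - 3·(33/2))/6 = 103/12.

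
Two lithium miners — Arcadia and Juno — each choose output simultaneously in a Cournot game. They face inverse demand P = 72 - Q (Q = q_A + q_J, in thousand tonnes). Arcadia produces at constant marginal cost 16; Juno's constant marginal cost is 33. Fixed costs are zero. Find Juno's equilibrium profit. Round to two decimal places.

Arcadia's profit: π_A = (72 - Q)q_A - (16q_A). Setting ∂π_A/∂q_A = 0: 56 - 2q_A - (q_J) = 0.
Juno's first-order condition: 39 - 2q_J - (q_A) = 0.
Best responses: q_A = (56 - q_J)/2, q_J = (39 - q_A)/2.
Solving the pair: q_A = 73/3, q_J = 22/3.
Price P = 72 - 95/3 = 121/3.
Juno's profit: (121/3 - 33)·(22/3) = 484/9.

53.78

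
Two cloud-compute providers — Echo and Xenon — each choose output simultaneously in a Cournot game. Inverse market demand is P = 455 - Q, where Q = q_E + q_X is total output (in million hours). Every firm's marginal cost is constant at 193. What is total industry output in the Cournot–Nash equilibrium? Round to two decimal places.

174.67

A representative firm's profit is π_i = q_i(455 - Q) - 193q_i.
First-order condition (treating rivals' output as given): 262 - 2q_i - q_j = 0.
With identical firms every q_j equals q_i, so q_j = q_i and 262 = 3q_i, giving q_i = 262/3.
Total output Q = 262/3 + 262/3 = 524/3.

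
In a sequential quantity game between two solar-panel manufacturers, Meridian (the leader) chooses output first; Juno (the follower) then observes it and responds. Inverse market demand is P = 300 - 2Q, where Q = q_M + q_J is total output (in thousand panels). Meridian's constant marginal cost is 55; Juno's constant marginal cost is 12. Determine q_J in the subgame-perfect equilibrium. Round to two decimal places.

46.75

The follower Juno best-responds to any q_M: π_J = (300 - 2Q)q_J - 12q_J.
Setting the follower's marginal profit to zero, 288 - 2q_M - 4q_J = 0, i.e. q_J = (288 - 2q_M)/4.
Meridian substitutes q_J(q_M) into its own profit: π_M = q_M(300 - 2q_M - (288 - 2q_M)/2) - 55q_M = (156 - q_M)q_M - 55q_M.
Maximising: ∂π_M/∂q_M = 101 - 2q_M = 0, giving q_M = 101/2.
Then q_J = (288 - 2·(101/2))/4 = 187/4.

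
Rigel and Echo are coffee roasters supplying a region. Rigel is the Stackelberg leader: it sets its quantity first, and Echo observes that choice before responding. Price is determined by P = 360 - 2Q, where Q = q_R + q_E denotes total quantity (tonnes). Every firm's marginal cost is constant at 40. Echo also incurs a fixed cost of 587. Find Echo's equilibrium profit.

Solve by backward induction. Given q_R, the follower Echo maximises π_E = (360 - 2q_R - 2q_E)q_E - 40q_E.
Setting the follower's marginal profit to zero, 320 - 2q_R - 4q_E = 0, i.e. q_E = (320 - 2q_R)/4.
Rigel substitutes q_E(q_R) into its own profit: π_R = q_R(360 - 2q_R - (320 - 2q_R)/2) - 40q_R = (200 - q_R)q_R - 40q_R.
Leader FOC: 160 - 2q_R = 0, so q_R = 80.
Then q_E = (320 - 2·80)/4 = 40.
Price P = 360 - 2·120 = 120.
Echo's profit: (120 - 40)·40 - 587 = 2613.

2613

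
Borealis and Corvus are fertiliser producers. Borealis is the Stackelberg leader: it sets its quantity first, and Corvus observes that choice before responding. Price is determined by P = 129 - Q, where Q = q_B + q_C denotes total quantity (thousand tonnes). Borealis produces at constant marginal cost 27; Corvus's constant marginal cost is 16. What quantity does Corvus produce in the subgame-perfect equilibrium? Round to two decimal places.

The follower Corvus best-responds to any q_B: π_C = (129 - Q)q_C - 16q_C.
∂π_C/∂q_C = 113 - q_B - 2q_C = 0 gives the reaction function q_C = (113 - q_B)/2.
The leader anticipates this reaction. Substituting into P = 129 - Q gives P = 145/2 - (1/2)q_B, so π_B = (145/2 - (1/2)q_B)q_B - 27q_B.
Leader FOC: 91/2 - q_B = 0, so q_B = 91/2.
Then q_C = (113 - 91/2)/2 = 135/4.

33.75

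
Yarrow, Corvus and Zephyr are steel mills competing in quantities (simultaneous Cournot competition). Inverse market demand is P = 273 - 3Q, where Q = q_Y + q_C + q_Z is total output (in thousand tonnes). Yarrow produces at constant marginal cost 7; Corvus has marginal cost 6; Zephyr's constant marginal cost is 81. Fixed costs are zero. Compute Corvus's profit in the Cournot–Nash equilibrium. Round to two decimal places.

2451.02

Yarrow's profit: π_Y = (273 - 3Q)q_Y - (7q_Y). Setting ∂π_Y/∂q_Y = 0: 266 - 6q_Y - 3(q_C + q_Z) = 0.
Corvus's first-order condition: 267 - 6q_C - 3(q_Y + q_Z) = 0.
Zephyr's profit: π_Z = (273 - 3Q)q_Z - (81q_Z). Setting ∂π_Z/∂q_Z = 0: 192 - 6q_Z - 3(q_Y + q_C) = 0.
Summing all 3 equations gives 725 − 12Q = 0, hence Q = 725/12.
Back-substituting: q_Y = (266 − 725/4)/3 = 113/4, q_C = (267 − 725/4)/3 = 343/12, q_Z = (192 − 725/4)/3 = 43/12.
Price P = 273 - 3·(725/12) = 367/4.
Corvus's profit: (367/4 - 6)·(343/12) = 2451.0208.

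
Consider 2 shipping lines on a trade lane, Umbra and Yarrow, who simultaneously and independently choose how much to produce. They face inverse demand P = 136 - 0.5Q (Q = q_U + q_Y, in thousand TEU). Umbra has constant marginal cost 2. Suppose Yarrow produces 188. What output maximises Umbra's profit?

40

With the rival's output fixed at 188, Umbra's profit is π_U = (136 - (1/2)·188 - (1/2)q_U)q_U - (2q_U) = (42 - (1/2)q_U)q_U - (2q_U).
∂π_U/∂q_U = 40 - q_U = 0, so q_U = 40.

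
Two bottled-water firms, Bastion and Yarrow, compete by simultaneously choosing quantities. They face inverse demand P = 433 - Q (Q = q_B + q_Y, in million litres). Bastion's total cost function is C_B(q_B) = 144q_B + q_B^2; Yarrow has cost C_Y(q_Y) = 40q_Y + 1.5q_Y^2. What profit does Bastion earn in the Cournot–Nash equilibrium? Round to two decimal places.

Bastion's profit: π_B = (433 - Q)q_B - (144q_B + q_B²). Setting ∂π_B/∂q_B = 0: 289 - 4q_B - (q_Y) = 0.
Yarrow's profit: π_Y = (433 - Q)q_Y - (40q_Y + (3/2)q_Y²). Setting ∂π_Y/∂q_Y = 0: 393 - 5q_Y - (q_B) = 0.
Best responses: q_B = (289 - q_Y)/4, q_Y = (393 - q_B)/5.
Substituting one into the other gives q_B = 1052/19 and q_Y = 1283/19.
Price P = 433 - 122.8947 = 310.1053.
Bastion's profit: 310.1053·(1052/19) - 144·(1052/19) - (1052/19)² = 6131.3241.

6131.32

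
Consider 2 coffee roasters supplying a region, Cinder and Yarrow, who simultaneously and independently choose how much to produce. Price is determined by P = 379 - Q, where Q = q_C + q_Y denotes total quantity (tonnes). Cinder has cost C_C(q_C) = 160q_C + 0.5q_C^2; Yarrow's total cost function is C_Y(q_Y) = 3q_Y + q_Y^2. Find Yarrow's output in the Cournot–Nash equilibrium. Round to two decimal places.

Cinder's profit: π_C = (379 - Q)q_C - (160q_C + (1/2)q_C²). Setting ∂π_C/∂q_C = 0: 219 - 3q_C - (q_Y) = 0.
Yarrow's first-order condition: 376 - 4q_Y - (q_C) = 0.
Rearranging gives the reaction functions q_C = (219 - q_Y)/3 and q_Y = (376 - q_C)/4.
Solving the pair: q_C = 500/11, q_Y = 909/11.

82.64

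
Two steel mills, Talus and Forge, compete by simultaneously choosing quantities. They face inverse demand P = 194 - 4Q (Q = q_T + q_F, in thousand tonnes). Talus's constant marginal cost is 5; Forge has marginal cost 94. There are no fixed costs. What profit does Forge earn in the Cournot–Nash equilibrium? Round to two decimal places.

Talus's profit: π_T = (194 - 4Q)q_T - (5q_T). Setting ∂π_T/∂q_T = 0: 189 - 8q_T - 4(q_F) = 0.
Forge's profit: π_F = (194 - 4Q)q_F - (94q_F). Setting ∂π_F/∂q_F = 0: 100 - 8q_F - 4(q_T) = 0.
Best responses: q_T = (189 - 4q_F)/8, q_F = (100 - 4q_T)/8.
Solving the pair: q_T = 139/6, q_F = 11/12.
Price P = 194 - 4·(289/12) = 293/3.
Forge's profit: (293/3 - 94)·(11/12) = 121/36.

3.36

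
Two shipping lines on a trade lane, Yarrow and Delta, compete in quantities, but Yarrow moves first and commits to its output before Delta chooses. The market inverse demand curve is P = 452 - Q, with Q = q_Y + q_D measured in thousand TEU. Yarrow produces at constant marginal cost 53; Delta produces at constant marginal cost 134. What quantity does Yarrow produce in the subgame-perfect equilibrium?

240

The follower Delta best-responds to any q_Y: π_D = (452 - Q)q_D - 134q_D.
Follower FOC: 318 - q_Y - 2q_D = 0, so q_D(q_Y) = (318 - q_Y)/2.
Yarrow substitutes q_D(q_Y) into its own profit: π_Y = q_Y(452 - q_Y - (318 - q_Y)/2) - 53q_Y = (293 - (1/2)q_Y)q_Y - 53q_Y.
Maximising: ∂π_Y/∂q_Y = 240 - q_Y = 0, giving q_Y = 240.
Then q_D = (318 - 240)/2 = 39.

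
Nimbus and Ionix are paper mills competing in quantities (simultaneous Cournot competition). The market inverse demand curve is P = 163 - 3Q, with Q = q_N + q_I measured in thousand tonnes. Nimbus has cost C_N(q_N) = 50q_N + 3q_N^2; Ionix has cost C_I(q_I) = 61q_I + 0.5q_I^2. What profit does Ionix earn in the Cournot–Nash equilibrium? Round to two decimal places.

487.34

Nimbus's profit: π_N = (163 - 3Q)q_N - (50q_N + 3q_N²). Setting ∂π_N/∂q_N = 0: 113 - 12q_N - 3(q_I) = 0.
Ionix's profit: π_I = (163 - 3Q)q_I - (61q_I + (1/2)q_I²). Setting ∂π_I/∂q_I = 0: 102 - 7q_I - 3(q_N) = 0.
So q_N = (113 - 3q_I)/12 and q_I = (102 - 3q_N)/7.
Solving the pair: q_N = 97/15, q_I = 59/5.
Price P = 163 - 3·(274/15) = 541/5.
Ionix's profit: (541/5)·(59/5) - 61·(59/5) - (1/2)(59/5)² = 487.3400.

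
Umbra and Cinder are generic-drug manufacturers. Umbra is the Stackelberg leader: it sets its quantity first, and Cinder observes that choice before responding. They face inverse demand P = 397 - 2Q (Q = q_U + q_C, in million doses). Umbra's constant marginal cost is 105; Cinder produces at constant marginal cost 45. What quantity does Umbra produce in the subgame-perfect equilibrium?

58

The follower Cinder best-responds to any q_U: π_C = (397 - 2Q)q_C - 45q_C.
∂π_C/∂q_C = 352 - 2q_U - 4q_C = 0 gives the reaction function q_C = (352 - 2q_U)/4.
The leader anticipates this reaction. Substituting into P = 397 - 2Q gives P = 221 - q_U, so π_U = (221 - q_U)q_U - 105q_U.
The leader's first-order condition 116 - 2q_U = 0 yields q_U = 58.
Then q_C = (352 - 2·58)/4 = 59.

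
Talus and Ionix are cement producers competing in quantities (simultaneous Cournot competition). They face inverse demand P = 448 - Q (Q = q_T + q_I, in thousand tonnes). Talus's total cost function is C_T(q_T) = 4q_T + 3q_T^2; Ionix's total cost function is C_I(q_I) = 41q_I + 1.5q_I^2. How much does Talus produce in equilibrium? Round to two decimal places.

46.49

Talus's profit: π_T = (448 - Q)q_T - (4q_T + 3q_T²). Setting ∂π_T/∂q_T = 0: 444 - 8q_T - (q_I) = 0.
Ionix's first-order condition: 407 - 5q_I - (q_T) = 0.
Rearranging gives the reaction functions q_T = (444 - q_I)/8 and q_I = (407 - q_T)/5.
Solving the pair: q_T = 1813/39, q_I = 72.1026.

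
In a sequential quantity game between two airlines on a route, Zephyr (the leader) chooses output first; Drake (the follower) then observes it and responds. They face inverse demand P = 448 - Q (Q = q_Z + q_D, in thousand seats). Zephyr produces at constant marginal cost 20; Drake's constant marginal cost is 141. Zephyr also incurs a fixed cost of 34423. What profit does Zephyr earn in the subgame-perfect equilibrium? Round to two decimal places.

3252.13

Solve by backward induction. Given q_Z, the follower Drake maximises π_D = (448 - q_Z - q_D)q_D - 141q_D.
Setting the follower's marginal profit to zero, 307 - q_Z - 2q_D = 0, i.e. q_D = (307 - q_Z)/2.
Zephyr substitutes q_D(q_Z) into its own profit: π_Z = q_Z(448 - q_Z - (307 - q_Z)/2) - 20q_Z = (589/2 - (1/2)q_Z)q_Z - 20q_Z.
Leader FOC: 549/2 - q_Z = 0, so q_Z = 549/2.
Then q_D = (307 - 549/2)/2 = 65/4.
Price P = 448 - 1163/4 = 629/4.
Zephyr's profit: (629/4 - 20)·(549/2) - 34423 = 3252.1250.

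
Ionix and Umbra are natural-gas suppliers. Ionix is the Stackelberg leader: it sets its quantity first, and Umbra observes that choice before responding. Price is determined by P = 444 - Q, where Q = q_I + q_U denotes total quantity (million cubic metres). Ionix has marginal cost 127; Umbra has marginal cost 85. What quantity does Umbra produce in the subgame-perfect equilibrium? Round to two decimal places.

Solve by backward induction. Given q_I, the follower Umbra maximises π_U = (444 - q_I - q_U)q_U - 85q_U.
Follower FOC: 359 - q_I - 2q_U = 0, so q_U(q_I) = (359 - q_I)/2.
Ionix substitutes q_U(q_I) into its own profit: π_I = q_I(444 - q_I - (359 - q_I)/2) - 127q_I = (529/2 - (1/2)q_I)q_I - 127q_I.
The leader's first-order condition 275/2 - q_I = 0 yields q_I = 275/2.
Then q_U = (359 - 275/2)/2 = 443/4.

110.75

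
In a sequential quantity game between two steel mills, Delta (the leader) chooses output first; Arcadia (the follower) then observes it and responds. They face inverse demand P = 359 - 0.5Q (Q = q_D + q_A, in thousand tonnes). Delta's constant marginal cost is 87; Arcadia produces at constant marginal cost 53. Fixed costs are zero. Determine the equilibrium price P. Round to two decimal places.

146.50

Solve by backward induction. Given q_D, the follower Arcadia maximises π_A = (359 - (1/2)q_D - (1/2)q_A)q_A - 53q_A.
Follower FOC: 306 - (1/2)q_D - q_A = 0, so q_A(q_D) = (306 - (1/2)q_D).
The leader anticipates this reaction. Substituting into P = 359 - 0.5Q gives P = 206 - (1/4)q_D, so π_D = (206 - (1/4)q_D)q_D - 87q_D.
The leader's first-order condition 119 - (1/2)q_D = 0 yields q_D = 238.
Then q_A = (306 - (1/2)·238) = 187.
Total output Q = 425, so price P = 359 - (1/2)·425 = 293/2.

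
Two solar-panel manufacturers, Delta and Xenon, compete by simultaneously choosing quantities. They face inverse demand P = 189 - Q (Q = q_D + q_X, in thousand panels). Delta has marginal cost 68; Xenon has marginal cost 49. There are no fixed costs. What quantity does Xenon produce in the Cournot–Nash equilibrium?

Delta's profit: π_D = (189 - Q)q_D - (68q_D). Setting ∂π_D/∂q_D = 0: 121 - 2q_D - (q_X) = 0.
Xenon's profit: π_X = (189 - Q)q_X - (49q_X). Setting ∂π_X/∂q_X = 0: 140 - 2q_X - (q_D) = 0.
So q_D = (121 - q_X)/2 and q_X = (140 - q_D)/2.
Substituting one into the other gives q_D = 34 and q_X = 53.

53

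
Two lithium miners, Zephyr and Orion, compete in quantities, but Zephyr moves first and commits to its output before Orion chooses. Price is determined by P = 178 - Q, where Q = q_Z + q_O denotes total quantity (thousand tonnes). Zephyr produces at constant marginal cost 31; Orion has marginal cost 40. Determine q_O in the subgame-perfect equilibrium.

Solve by backward induction. Given q_Z, the follower Orion maximises π_O = (178 - q_Z - q_O)q_O - 40q_O.
Follower FOC: 138 - q_Z - 2q_O = 0, so q_O(q_Z) = (138 - q_Z)/2.
Zephyr substitutes q_O(q_Z) into its own profit: π_Z = q_Z(178 - q_Z - (138 - q_Z)/2) - 31q_Z = (109 - (1/2)q_Z)q_Z - 31q_Z.
Maximising: ∂π_Z/∂q_Z = 78 - q_Z = 0, giving q_Z = 78.
Then q_O = (138 - 78)/2 = 30.

30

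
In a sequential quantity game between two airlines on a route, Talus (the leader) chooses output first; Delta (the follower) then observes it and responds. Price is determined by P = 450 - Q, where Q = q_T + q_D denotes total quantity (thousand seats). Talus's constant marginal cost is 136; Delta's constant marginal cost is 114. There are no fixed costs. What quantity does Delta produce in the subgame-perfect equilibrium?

Solve by backward induction. Given q_T, the follower Delta maximises π_D = (450 - q_T - q_D)q_D - 114q_D.
Follower FOC: 336 - q_T - 2q_D = 0, so q_D(q_T) = (336 - q_T)/2.
The leader anticipates this reaction. Substituting into P = 450 - Q gives P = 282 - (1/2)q_T, so π_T = (282 - (1/2)q_T)q_T - 136q_T.
Leader FOC: 146 - q_T = 0, so q_T = 146.
Then q_D = (336 - 146)/2 = 95.

95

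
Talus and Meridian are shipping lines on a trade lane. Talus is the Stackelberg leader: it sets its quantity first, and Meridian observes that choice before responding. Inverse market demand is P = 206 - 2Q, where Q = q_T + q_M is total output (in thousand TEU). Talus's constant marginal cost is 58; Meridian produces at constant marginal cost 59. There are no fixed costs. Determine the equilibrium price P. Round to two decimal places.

The follower Meridian best-responds to any q_T: π_M = (206 - 2Q)q_M - 59q_M.
Setting the follower's marginal profit to zero, 147 - 2q_T - 4q_M = 0, i.e. q_M = (147 - 2q_T)/4.
The leader anticipates this reaction. Substituting into P = 206 - 2Q gives P = 265/2 - q_T, so π_T = (265/2 - q_T)q_T - 58q_T.
The leader's first-order condition 149/2 - 2q_T = 0 yields q_T = 149/4.
Then q_M = (147 - 2·(149/4))/4 = 145/8.
Total output Q = 443/8, so price P = 206 - 2·(443/8) = 381/4.

95.25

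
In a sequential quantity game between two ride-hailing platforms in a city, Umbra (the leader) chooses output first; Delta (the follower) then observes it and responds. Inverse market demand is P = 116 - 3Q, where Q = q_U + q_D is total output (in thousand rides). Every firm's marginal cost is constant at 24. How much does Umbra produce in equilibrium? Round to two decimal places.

Solve by backward induction. Given q_U, the follower Delta maximises π_D = (116 - 3q_U - 3q_D)q_D - 24q_D.
∂π_D/∂q_D = 92 - 3q_U - 6q_D = 0 gives the reaction function q_D = (92 - 3q_U)/6.
The leader anticipates this reaction. Substituting into P = 116 - 3Q gives P = 70 - (3/2)q_U, so π_U = (70 - (3/2)q_U)q_U - 24q_U.
Maximising: ∂π_U/∂q_U = 46 - 3q_U = 0, giving q_U = 46/3.
Then q_D = (92 - 3·(46/3))/6 = 23/3.

15.33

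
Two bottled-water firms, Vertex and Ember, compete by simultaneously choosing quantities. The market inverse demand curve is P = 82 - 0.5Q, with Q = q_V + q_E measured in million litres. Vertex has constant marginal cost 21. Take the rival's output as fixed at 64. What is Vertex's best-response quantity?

29

With the rival's output fixed at 64, Vertex's profit is π_V = (82 - (1/2)·64 - (1/2)q_V)q_V - (21q_V) = (50 - (1/2)q_V)q_V - (21q_V).
∂π_V/∂q_V = 29 - q_V = 0, so q_V = 29.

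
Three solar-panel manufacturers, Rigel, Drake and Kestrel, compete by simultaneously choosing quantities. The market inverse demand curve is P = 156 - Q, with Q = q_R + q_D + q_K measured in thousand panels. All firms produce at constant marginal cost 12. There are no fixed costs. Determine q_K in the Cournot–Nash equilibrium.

Each firm earns π_i = (156 - Q)q_i - 12q_i.
First-order condition (treating rivals' output as given): 144 - 2q_i - Σ_{j≠i} q_j = 0.
With identical firms every q_j equals q_i, so Σ_{j≠i} q_j = 2q_i and 144 = 4q_i, giving q_i = 36.

36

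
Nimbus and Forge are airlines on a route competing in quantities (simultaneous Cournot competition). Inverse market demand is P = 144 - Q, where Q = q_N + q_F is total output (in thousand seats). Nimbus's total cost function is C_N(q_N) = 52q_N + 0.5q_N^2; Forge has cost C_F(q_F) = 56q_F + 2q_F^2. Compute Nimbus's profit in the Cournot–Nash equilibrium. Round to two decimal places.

Nimbus's profit: π_N = (144 - Q)q_N - (52q_N + (1/2)q_N²). Setting ∂π_N/∂q_N = 0: 92 - 3q_N - (q_F) = 0.
Forge's first-order condition: 88 - 6q_F - (q_N) = 0.
So q_N = (92 - q_F)/3 and q_F = (88 - q_N)/6.
Solving the pair: q_N = 464/17, q_F = 172/17.
Price P = 144 - 636/17 = 1812/17.
Nimbus's profit: (1812/17)·(464/17) - 52·(464/17) - (1/2)(464/17)² = 1117.4533.

1117.45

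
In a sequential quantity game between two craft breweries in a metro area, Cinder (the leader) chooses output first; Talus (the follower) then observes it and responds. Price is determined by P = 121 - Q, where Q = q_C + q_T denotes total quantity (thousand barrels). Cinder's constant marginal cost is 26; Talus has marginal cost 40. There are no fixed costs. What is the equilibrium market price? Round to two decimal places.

53.25

Solve by backward induction. Given q_C, the follower Talus maximises π_T = (121 - q_C - q_T)q_T - 40q_T.
Follower FOC: 81 - q_C - 2q_T = 0, so q_T(q_C) = (81 - q_C)/2.
Cinder substitutes q_T(q_C) into its own profit: π_C = q_C(121 - q_C - (81 - q_C)/2) - 26q_C = (161/2 - (1/2)q_C)q_C - 26q_C.
The leader's first-order condition 109/2 - q_C = 0 yields q_C = 109/2.
Then q_T = (81 - 109/2)/2 = 53/4.
Total output Q = 271/4, so price P = 121 - 271/4 = 213/4.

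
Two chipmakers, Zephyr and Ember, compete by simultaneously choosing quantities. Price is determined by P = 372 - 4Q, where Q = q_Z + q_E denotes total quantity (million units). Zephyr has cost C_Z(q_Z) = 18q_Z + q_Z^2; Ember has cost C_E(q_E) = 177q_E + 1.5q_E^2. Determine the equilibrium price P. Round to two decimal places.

Zephyr's profit: π_Z = (372 - 4Q)q_Z - (18q_Z + q_Z²). Setting ∂π_Z/∂q_Z = 0: 354 - 10q_Z - 4(q_E) = 0.
Ember's first-order condition: 195 - 11q_E - 4(q_Z) = 0.
So q_Z = (354 - 4q_E)/10 and q_E = (195 - 4q_Z)/11.
Solving the pair: q_Z = 1557/47, q_E = 267/47.
Total output Q = 1824/47, so price P = 372 - 4·(1824/47) = 216.7660.

216.77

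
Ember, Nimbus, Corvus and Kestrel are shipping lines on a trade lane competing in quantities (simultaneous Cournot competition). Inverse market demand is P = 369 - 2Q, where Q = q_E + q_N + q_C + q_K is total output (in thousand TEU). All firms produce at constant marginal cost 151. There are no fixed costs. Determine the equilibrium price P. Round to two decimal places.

Each firm earns π_i = (369 - 2Q)q_i - 151q_i.
Setting ∂π_i/∂q_i = 0 with rivals' quantities fixed: 218 - 4q_i - 2·Σ_{j≠i} q_j = 0.
By symmetry each firm produces the same amount; substituting Σ_{j≠i} q_j = 3q_i yields q_i = 218/10 = 109/5.
Total output Q = 436/5, so price P = 369 - 2·(436/5) = 973/5.

194.60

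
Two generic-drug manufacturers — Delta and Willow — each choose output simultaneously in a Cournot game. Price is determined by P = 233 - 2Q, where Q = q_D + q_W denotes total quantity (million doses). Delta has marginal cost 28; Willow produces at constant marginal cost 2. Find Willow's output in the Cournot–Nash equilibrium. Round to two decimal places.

Delta's profit: π_D = (233 - 2Q)q_D - (28q_D). Setting ∂π_D/∂q_D = 0: 205 - 4q_D - 2(q_W) = 0.
Willow's profit: π_W = (233 - 2Q)q_W - (2q_W). Setting ∂π_W/∂q_W = 0: 231 - 4q_W - 2(q_D) = 0.
So q_D = (205 - 2q_W)/4 and q_W = (231 - 2q_D)/4.
Substituting one into the other gives q_D = 179/6 and q_W = 257/6.

42.83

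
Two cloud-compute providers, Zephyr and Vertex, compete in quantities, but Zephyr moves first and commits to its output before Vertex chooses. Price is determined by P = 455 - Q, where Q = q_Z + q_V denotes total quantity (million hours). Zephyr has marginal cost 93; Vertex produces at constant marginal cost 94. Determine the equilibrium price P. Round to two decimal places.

183.75

The follower Vertex best-responds to any q_Z: π_V = (455 - Q)q_V - 94q_V.
Follower FOC: 361 - q_Z - 2q_V = 0, so q_V(q_Z) = (361 - q_Z)/2.
Zephyr substitutes q_V(q_Z) into its own profit: π_Z = q_Z(455 - q_Z - (361 - q_Z)/2) - 93q_Z = (549/2 - (1/2)q_Z)q_Z - 93q_Z.
The leader's first-order condition 363/2 - q_Z = 0 yields q_Z = 363/2.
Then q_V = (361 - 363/2)/2 = 359/4.
Total output Q = 1085/4, so price P = 455 - 1085/4 = 735/4.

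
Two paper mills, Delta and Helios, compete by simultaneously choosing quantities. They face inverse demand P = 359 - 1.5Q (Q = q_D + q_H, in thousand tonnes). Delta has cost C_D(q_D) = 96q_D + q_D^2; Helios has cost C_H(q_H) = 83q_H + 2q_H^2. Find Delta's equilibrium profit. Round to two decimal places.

Delta's profit: π_D = (359 - 1.5Q)q_D - (96q_D + q_D²). Setting ∂π_D/∂q_D = 0: 263 - 5q_D - (3/2)(q_H) = 0.
Helios's first-order condition: 276 - 7q_H - (3/2)(q_D) = 0.
So q_D = (263 - (3/2)q_H)/5 and q_H = (276 - (3/2)q_D)/7.
Solving the pair: q_D = 43.5725, q_H = 30.0916.
Price P = 359 - (3/2)·73.6641 = 248.5038.
Delta's profit: 248.5038·43.5725 - 96·43.5725 - 43.5725² = 4746.4110.

4746.41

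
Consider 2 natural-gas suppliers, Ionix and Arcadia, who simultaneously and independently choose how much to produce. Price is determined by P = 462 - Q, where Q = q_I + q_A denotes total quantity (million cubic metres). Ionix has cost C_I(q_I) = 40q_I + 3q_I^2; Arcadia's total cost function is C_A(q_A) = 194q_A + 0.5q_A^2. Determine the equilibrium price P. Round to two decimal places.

343.74

Ionix's profit: π_I = (462 - Q)q_I - (40q_I + 3q_I²). Setting ∂π_I/∂q_I = 0: 422 - 8q_I - (q_A) = 0.
Arcadia's first-order condition: 268 - 3q_A - (q_I) = 0.
Best responses: q_I = (422 - q_A)/8, q_A = (268 - q_I)/3.
Substituting one into the other gives q_I = 998/23 and q_A = 1722/23.
Total output Q = 118.2609, so price P = 462 - 118.2609 = 343.7391.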